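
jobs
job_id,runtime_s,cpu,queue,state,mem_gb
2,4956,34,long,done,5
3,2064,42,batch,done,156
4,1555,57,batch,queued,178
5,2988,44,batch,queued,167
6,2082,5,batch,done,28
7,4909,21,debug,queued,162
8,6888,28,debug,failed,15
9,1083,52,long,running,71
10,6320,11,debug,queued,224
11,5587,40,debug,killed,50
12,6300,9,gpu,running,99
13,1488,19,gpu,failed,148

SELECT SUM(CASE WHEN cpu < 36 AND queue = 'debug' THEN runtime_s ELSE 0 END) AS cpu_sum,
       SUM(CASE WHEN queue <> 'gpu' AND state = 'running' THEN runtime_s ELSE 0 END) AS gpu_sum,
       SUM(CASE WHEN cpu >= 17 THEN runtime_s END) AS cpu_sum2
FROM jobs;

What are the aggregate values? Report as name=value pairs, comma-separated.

[cpu_sum: cpu < 36 AND queue = 'debug']
job_id=2: ✗
job_id=3: ✗
job_id=4: ✗
job_id=5: ✗
job_id=6: ✗
job_id=7: ✓ → 4909
job_id=8: ✓ → 6888
job_id=9: ✗
job_id=10: ✓ → 6320
job_id=11: ✗
job_id=12: ✗
job_id=13: ✗
cpu_sum = 4909 + 6888 + 6320 = 18117
—
[gpu_sum: queue <> 'gpu' AND state = 'running']
job_id=2: ✗
job_id=3: ✗
job_id=4: ✗
job_id=5: ✗
job_id=6: ✗
job_id=7: ✗
job_id=8: ✗
job_id=9: ✓ → 1083
job_id=10: ✗
job_id=11: ✗
job_id=12: ✗
job_id=13: ✗
gpu_sum = 1083
—
[cpu_sum2: cpu >= 17]
job_id=2: ✓ → 4956
job_id=3: ✓ → 2064
job_id=4: ✓ → 1555
job_id=5: ✓ → 2988
job_id=6: ✗
job_id=7: ✓ → 4909
job_id=8: ✓ → 6888
job_id=9: ✓ → 1083
job_id=10: ✗
job_id=11: ✓ → 5587
job_id=12: ✗
job_id=13: ✓ → 1488
cpu_sum2 = 4956 + 2064 + 1555 + 2988 + 4909 + 6888 + 1083 + 5587 + 1488 = 31518

cpu_sum=18117, gpu_sum=1083, cpu_sum2=31518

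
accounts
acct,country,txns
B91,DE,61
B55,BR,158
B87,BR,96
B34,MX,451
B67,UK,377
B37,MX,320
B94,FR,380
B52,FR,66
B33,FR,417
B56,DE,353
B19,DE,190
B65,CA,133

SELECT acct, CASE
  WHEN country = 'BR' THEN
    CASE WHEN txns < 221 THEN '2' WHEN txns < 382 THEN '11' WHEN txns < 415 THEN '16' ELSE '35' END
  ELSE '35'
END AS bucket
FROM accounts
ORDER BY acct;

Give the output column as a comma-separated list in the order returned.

acct=B19: country='DE' → outer ELSE → 35
acct=B33: country='FR' → outer ELSE → 35
acct=B34: country='MX' → outer ELSE → 35
acct=B37: country='MX' → outer ELSE → 35
acct=B52: country='FR' → outer ELSE → 35
acct=B55: country='BR' → inner[txns < 221] → 2
acct=B56: country='DE' → outer ELSE → 35
acct=B65: country='CA' → outer ELSE → 35
acct=B67: country='UK' → outer ELSE → 35
acct=B87: country='BR' → inner[txns < 221] → 2
acct=B91: country='DE' → outer ELSE → 35
acct=B94: country='FR' → outer ELSE → 35

35, 35, 35, 35, 35, 2, 35, 35, 35, 2, 35, 35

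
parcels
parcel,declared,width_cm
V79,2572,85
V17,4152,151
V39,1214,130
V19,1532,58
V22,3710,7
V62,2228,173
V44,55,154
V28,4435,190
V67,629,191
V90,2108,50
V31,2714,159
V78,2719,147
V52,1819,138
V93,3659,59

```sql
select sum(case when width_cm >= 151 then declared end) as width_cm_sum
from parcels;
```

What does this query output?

parcel=V79: ✗
parcel=V17: ✓ → 4152
parcel=V39: ✗
parcel=V19: ✗
parcel=V22: ✗
parcel=V62: ✓ → 2228
parcel=V44: ✓ → 55
parcel=V28: ✓ → 4435
parcel=V67: ✓ → 629
parcel=V90: ✗
parcel=V31: ✓ → 2714
parcel=V78: ✗
parcel=V52: ✗
parcel=V93: ✗
width_cm_sum = 4152 + 2228 + 55 + 4435 + 629 + 2714 = 14213

14213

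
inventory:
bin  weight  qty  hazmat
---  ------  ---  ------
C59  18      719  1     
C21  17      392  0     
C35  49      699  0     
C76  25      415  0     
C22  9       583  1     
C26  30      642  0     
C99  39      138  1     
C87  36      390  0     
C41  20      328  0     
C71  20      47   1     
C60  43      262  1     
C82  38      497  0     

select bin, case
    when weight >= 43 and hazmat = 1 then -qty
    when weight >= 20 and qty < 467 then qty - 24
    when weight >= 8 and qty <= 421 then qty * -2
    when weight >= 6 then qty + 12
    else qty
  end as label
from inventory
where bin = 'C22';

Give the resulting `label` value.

595

bin = C22: weight=9, qty=583, hazmat=1.
weight >= 43 and hazmat = 1 → false
weight >= 20 and qty < 467 → false
weight >= 8 and qty <= 421 → false
weight >= 6 → true → 595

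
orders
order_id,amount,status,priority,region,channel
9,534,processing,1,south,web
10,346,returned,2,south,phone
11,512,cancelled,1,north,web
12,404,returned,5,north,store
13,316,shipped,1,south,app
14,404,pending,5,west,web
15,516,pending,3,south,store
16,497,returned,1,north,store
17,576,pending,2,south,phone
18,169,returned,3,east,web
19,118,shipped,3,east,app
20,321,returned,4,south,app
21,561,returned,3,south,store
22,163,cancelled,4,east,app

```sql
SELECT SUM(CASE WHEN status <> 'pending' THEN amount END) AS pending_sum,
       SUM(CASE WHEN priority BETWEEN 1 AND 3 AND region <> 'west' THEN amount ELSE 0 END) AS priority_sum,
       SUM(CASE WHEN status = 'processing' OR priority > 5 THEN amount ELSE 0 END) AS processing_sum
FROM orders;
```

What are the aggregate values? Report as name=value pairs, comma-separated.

[pending_sum: status <> 'pending']
order_id=9: ✓ → 534
order_id=10: ✓ → 346
order_id=11: ✓ → 512
order_id=12: ✓ → 404
order_id=13: ✓ → 316
order_id=14: ✗
order_id=15: ✗
order_id=16: ✓ → 497
order_id=17: ✗
order_id=18: ✓ → 169
order_id=19: ✓ → 118
order_id=20: ✓ → 321
order_id=21: ✓ → 561
order_id=22: ✓ → 163
pending_sum = 534 + 346 + 512 + 404 + 316 + 497 + 169 + 118 + 321 + 561 + 163 = 3941
—
[priority_sum: priority BETWEEN 1 AND 3 AND region <> 'west']
order_id=9: ✓ → 534
order_id=10: ✓ → 346
order_id=11: ✓ → 512
order_id=12: ✗
order_id=13: ✓ → 316
order_id=14: ✗
order_id=15: ✓ → 516
order_id=16: ✓ → 497
order_id=17: ✓ → 576
order_id=18: ✓ → 169
order_id=19: ✓ → 118
order_id=20: ✗
order_id=21: ✓ → 561
order_id=22: ✗
priority_sum = 534 + 346 + 512 + 316 + 516 + 497 + 576 + 169 + 118 + 561 = 4145
—
[processing_sum: status = 'processing' OR priority > 5]
order_id=9: ✓ → 534
order_id=10: ✗
order_id=11: ✗
order_id=12: ✗
order_id=13: ✗
order_id=14: ✗
order_id=15: ✗
order_id=16: ✗
order_id=17: ✗
order_id=18: ✗
order_id=19: ✗
order_id=20: ✗
order_id=21: ✗
order_id=22: ✗
processing_sum = 534

pending_sum=3941, priority_sum=4145, processing_sum=534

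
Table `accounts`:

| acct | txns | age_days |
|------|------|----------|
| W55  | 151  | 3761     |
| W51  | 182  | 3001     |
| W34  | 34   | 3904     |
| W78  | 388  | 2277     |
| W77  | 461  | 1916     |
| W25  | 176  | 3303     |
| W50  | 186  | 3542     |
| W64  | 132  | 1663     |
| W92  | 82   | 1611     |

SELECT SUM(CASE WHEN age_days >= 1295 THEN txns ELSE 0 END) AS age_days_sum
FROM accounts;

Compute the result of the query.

acct=W55: ✓ → 151
acct=W51: ✓ → 182
acct=W34: ✓ → 34
acct=W78: ✓ → 388
acct=W77: ✓ → 461
acct=W25: ✓ → 176
acct=W50: ✓ → 186
acct=W64: ✓ → 132
acct=W92: ✓ → 82
age_days_sum = 151 + 182 + 34 + 388 + 461 + 176 + 186 + 132 + 82 = 1792

1792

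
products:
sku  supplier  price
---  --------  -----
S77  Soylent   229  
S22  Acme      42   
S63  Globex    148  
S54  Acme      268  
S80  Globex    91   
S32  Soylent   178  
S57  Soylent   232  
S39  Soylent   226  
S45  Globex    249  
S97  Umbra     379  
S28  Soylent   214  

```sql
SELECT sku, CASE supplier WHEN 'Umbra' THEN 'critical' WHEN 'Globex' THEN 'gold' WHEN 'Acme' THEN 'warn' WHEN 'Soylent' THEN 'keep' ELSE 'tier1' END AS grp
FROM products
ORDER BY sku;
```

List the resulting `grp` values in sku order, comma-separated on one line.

warn, keep, keep, keep, gold, warn, keep, gold, keep, gold, critical

sku=S22: supplier='Acme' → warn
sku=S28: supplier='Soylent' → keep
sku=S32: supplier='Soylent' → keep
sku=S39: supplier='Soylent' → keep
sku=S45: supplier='Globex' → gold
sku=S54: supplier='Acme' → warn
sku=S57: supplier='Soylent' → keep
sku=S63: supplier='Globex' → gold
sku=S77: supplier='Soylent' → keep
sku=S80: supplier='Globex' → gold
sku=S97: supplier='Umbra' → critical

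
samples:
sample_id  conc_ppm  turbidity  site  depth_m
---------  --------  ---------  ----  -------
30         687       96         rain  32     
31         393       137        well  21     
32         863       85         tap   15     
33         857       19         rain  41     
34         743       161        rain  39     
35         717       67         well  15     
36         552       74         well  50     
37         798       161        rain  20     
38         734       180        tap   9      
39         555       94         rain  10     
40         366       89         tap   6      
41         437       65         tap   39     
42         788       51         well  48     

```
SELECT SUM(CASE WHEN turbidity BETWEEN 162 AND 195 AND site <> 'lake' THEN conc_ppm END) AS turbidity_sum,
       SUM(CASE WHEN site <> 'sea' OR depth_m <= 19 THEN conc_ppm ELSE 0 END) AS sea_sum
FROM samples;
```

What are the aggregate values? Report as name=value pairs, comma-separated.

[turbidity_sum: turbidity BETWEEN 162 AND 195 AND site <> 'lake']
sample_id=30: ✗
sample_id=31: ✗
sample_id=32: ✗
sample_id=33: ✗
sample_id=34: ✗
sample_id=35: ✗
sample_id=36: ✗
sample_id=37: ✗
sample_id=38: ✓ → 734
sample_id=39: ✗
sample_id=40: ✗
sample_id=41: ✗
sample_id=42: ✗
turbidity_sum = 734
—
[sea_sum: site <> 'sea' OR depth_m <= 19]
sample_id=30: ✓ → 687
sample_id=31: ✓ → 393
sample_id=32: ✓ → 863
sample_id=33: ✓ → 857
sample_id=34: ✓ → 743
sample_id=35: ✓ → 717
sample_id=36: ✓ → 552
sample_id=37: ✓ → 798
sample_id=38: ✓ → 734
sample_id=39: ✓ → 555
sample_id=40: ✓ → 366
sample_id=41: ✓ → 437
sample_id=42: ✓ → 788
sea_sum = 687 + 393 + 863 + 857 + 743 + 717 + 552 + 798 + 734 + 555 + 366 + 437 + 788 = 8490

turbidity_sum=734, sea_sum=8490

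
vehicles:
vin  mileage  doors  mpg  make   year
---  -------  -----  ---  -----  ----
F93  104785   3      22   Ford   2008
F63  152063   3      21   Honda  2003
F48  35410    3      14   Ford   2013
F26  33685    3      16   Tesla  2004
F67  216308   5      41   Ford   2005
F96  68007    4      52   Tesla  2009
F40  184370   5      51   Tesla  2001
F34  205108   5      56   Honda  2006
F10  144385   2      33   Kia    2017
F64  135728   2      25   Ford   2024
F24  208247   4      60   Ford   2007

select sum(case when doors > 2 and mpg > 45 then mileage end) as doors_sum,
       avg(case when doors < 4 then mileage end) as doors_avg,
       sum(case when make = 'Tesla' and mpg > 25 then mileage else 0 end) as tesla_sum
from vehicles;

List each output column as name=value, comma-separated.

[doors_sum: doors > 2 and mpg > 45]
vin=F93: ✗
vin=F63: ✗
vin=F48: ✗
vin=F26: ✗
vin=F67: ✗
vin=F96: ✓ → 68007
vin=F40: ✓ → 184370
vin=F34: ✓ → 205108
vin=F10: ✗
vin=F64: ✗
vin=F24: ✓ → 208247
doors_sum = 68007 + 184370 + 205108 + 208247 = 665732
—
[doors_avg: doors < 4]
vin=F93: ✓ → 104785
vin=F63: ✓ → 152063
vin=F48: ✓ → 35410
vin=F26: ✓ → 33685
vin=F67: ✗
vin=F96: ✗
vin=F40: ✗
vin=F34: ✗
vin=F10: ✓ → 144385
vin=F64: ✓ → 135728
vin=F24: ✗
doors_avg = (104785 + 152063 + 35410 + 33685 + 144385 + 135728) / 6 = 101009.3333333333
—
[tesla_sum: make = 'Tesla' and mpg > 25]
vin=F93: ✗
vin=F63: ✗
vin=F48: ✗
vin=F26: ✗
vin=F67: ✗
vin=F96: ✓ → 68007
vin=F40: ✓ → 184370
vin=F34: ✗
vin=F10: ✗
vin=F64: ✗
vin=F24: ✗
tesla_sum = 68007 + 184370 = 252377

doors_sum=665732, doors_avg=101009.3333333333, tesla_sum=252377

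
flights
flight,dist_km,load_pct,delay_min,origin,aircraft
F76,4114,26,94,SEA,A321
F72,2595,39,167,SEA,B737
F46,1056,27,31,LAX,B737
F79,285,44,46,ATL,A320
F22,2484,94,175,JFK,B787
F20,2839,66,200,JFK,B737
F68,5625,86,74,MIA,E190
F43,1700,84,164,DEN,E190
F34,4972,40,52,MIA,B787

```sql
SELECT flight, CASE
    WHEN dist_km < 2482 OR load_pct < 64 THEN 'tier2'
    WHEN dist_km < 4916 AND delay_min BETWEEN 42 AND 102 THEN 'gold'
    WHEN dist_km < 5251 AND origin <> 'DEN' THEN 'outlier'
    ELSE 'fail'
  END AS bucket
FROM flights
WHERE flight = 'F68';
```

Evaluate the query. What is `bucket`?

flight = F68: dist_km=5625, load_pct=86, delay_min=74, origin=MIA, aircraft=E190.
dist_km < 2482 OR load_pct < 64 → false
dist_km < 4916 AND delay_min BETWEEN 42 AND 102 → false
dist_km < 5251 AND origin <> 'DEN' → false
No prior WHEN matched → ELSE → fail

fail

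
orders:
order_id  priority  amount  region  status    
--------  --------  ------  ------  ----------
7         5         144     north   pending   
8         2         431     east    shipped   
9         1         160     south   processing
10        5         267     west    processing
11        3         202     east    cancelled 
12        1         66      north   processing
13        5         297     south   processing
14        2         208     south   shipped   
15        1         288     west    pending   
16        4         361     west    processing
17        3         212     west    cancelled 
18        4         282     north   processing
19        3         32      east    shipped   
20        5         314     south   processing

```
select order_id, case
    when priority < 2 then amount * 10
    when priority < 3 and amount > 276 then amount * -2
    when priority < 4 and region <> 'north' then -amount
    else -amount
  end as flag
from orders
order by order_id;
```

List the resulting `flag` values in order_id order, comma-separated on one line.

-144, -862, 1600, -267, -202, 660, -297, -208, 2880, -361, -212, -282, -32, -314

order_id=7: ELSE → -144
order_id=8: priority < 3 and amount > 276 → -862
order_id=9: priority < 2 → 1600
order_id=10: ELSE → -267
order_id=11: priority < 4 and region <> 'north' → -202
order_id=12: priority < 2 → 660
order_id=13: ELSE → -297
order_id=14: priority < 4 and region <> 'north' → -208
order_id=15: priority < 2 → 2880
order_id=16: ELSE → -361
order_id=17: priority < 4 and region <> 'north' → -212
order_id=18: ELSE → -282
order_id=19: priority < 4 and region <> 'north' → -32
order_id=20: ELSE → -314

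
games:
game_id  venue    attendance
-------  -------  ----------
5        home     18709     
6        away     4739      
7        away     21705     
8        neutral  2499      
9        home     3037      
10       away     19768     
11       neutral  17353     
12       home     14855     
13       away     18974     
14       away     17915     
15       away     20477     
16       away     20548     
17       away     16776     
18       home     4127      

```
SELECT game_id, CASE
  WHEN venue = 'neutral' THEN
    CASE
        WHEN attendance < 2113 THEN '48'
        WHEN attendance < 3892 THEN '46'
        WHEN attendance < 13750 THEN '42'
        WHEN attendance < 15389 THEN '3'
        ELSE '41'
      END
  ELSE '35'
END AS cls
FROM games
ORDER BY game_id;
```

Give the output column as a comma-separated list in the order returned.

game_id=5: venue='home' → outer ELSE → 35
game_id=6: venue='away' → outer ELSE → 35
game_id=7: venue='away' → outer ELSE → 35
game_id=8: venue='neutral' → inner[attendance < 3892] → 46
game_id=9: venue='home' → outer ELSE → 35
game_id=10: venue='away' → outer ELSE → 35
game_id=11: venue='neutral' → inner[ELSE] → 41
game_id=12: venue='home' → outer ELSE → 35
game_id=13: venue='away' → outer ELSE → 35
game_id=14: venue='away' → outer ELSE → 35
game_id=15: venue='away' → outer ELSE → 35
game_id=16: venue='away' → outer ELSE → 35
game_id=17: venue='away' → outer ELSE → 35
game_id=18: venue='home' → outer ELSE → 35

35, 35, 35, 46, 35, 35, 41, 35, 35, 35, 35, 35, 35, 35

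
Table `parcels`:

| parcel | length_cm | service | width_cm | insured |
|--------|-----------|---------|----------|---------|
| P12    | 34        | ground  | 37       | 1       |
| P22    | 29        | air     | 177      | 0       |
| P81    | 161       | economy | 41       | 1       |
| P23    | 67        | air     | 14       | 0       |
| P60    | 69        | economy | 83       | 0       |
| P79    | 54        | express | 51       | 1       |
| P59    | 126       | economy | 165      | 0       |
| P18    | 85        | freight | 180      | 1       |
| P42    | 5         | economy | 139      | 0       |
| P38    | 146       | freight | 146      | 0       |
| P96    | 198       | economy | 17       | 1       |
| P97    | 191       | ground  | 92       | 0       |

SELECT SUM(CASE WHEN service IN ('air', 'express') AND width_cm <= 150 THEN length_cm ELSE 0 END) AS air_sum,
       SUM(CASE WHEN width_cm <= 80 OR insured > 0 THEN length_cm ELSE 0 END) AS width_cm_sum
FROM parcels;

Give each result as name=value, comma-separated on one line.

air_sum=121, width_cm_sum=599

[air_sum: service IN ('air', 'express') AND width_cm <= 150]
parcel=P12: ✗
parcel=P22: ✗
parcel=P81: ✗
parcel=P23: ✓ → 67
parcel=P60: ✗
parcel=P79: ✓ → 54
parcel=P59: ✗
parcel=P18: ✗
parcel=P42: ✗
parcel=P38: ✗
parcel=P96: ✗
parcel=P97: ✗
air_sum = 67 + 54 = 121
—
[width_cm_sum: width_cm <= 80 OR insured > 0]
parcel=P12: ✓ → 34
parcel=P22: ✗
parcel=P81: ✓ → 161
parcel=P23: ✓ → 67
parcel=P60: ✗
parcel=P79: ✓ → 54
parcel=P59: ✗
parcel=P18: ✓ → 85
parcel=P42: ✗
parcel=P38: ✗
parcel=P96: ✓ → 198
parcel=P97: ✗
width_cm_sum = 34 + 161 + 67 + 54 + 85 + 198 = 599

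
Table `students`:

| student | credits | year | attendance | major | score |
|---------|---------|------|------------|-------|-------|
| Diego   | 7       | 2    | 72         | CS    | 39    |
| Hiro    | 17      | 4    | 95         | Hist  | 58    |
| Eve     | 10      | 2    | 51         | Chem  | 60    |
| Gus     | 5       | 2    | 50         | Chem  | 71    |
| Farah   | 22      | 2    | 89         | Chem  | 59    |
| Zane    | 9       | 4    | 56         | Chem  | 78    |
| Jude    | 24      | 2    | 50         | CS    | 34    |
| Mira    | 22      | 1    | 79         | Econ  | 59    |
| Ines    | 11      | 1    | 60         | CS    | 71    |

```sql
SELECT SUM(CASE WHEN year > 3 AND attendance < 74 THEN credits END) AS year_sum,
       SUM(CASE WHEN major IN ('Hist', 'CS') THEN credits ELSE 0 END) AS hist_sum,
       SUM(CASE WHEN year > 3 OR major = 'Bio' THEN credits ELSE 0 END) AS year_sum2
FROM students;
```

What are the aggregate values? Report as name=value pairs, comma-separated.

[year_sum: year > 3 AND attendance < 74]
student=Diego: ✗
student=Hiro: ✗
student=Eve: ✗
student=Gus: ✗
student=Farah: ✗
student=Zane: ✓ → 9
student=Jude: ✗
student=Mira: ✗
student=Ines: ✗
year_sum = 9
—
[hist_sum: major IN ('Hist', 'CS')]
student=Diego: ✓ → 7
student=Hiro: ✓ → 17
student=Eve: ✗
student=Gus: ✗
student=Farah: ✗
student=Zane: ✗
student=Jude: ✓ → 24
student=Mira: ✗
student=Ines: ✓ → 11
hist_sum = 7 + 17 + 24 + 11 = 59
—
[year_sum2: year > 3 OR major = 'Bio']
student=Diego: ✗
student=Hiro: ✓ → 17
student=Eve: ✗
student=Gus: ✗
student=Farah: ✗
student=Zane: ✓ → 9
student=Jude: ✗
student=Mira: ✗
student=Ines: ✗
year_sum2 = 17 + 9 = 26

year_sum=9, hist_sum=59, year_sum2=26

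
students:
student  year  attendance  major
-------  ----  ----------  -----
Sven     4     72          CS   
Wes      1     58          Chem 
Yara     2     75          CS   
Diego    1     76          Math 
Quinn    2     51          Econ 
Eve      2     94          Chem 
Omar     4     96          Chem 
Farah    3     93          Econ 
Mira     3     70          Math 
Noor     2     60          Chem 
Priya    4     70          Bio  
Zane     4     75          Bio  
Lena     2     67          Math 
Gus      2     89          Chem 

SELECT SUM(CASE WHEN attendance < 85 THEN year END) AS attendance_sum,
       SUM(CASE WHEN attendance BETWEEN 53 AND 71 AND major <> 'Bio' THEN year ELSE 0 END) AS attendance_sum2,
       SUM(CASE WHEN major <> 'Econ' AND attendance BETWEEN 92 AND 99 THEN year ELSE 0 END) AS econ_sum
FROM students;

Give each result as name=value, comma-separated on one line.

[attendance_sum: attendance < 85]
student=Sven: ✓ → 4
student=Wes: ✓ → 1
student=Yara: ✓ → 2
student=Diego: ✓ → 1
student=Quinn: ✓ → 2
student=Eve: ✗
student=Omar: ✗
student=Farah: ✗
student=Mira: ✓ → 3
student=Noor: ✓ → 2
student=Priya: ✓ → 4
student=Zane: ✓ → 4
student=Lena: ✓ → 2
student=Gus: ✗
attendance_sum = 4 + 1 + 2 + 1 + 2 + 3 + 2 + 4 + 4 + 2 = 25
—
[attendance_sum2: attendance BETWEEN 53 AND 71 AND major <> 'Bio']
student=Sven: ✗
student=Wes: ✓ → 1
student=Yara: ✗
student=Diego: ✗
student=Quinn: ✗
student=Eve: ✗
student=Omar: ✗
student=Farah: ✗
student=Mira: ✓ → 3
student=Noor: ✓ → 2
student=Priya: ✗
student=Zane: ✗
student=Lena: ✓ → 2
student=Gus: ✗
attendance_sum2 = 1 + 3 + 2 + 2 = 8
—
[econ_sum: major <> 'Econ' AND attendance BETWEEN 92 AND 99]
student=Sven: ✗
student=Wes: ✗
student=Yara: ✗
student=Diego: ✗
student=Quinn: ✗
student=Eve: ✓ → 2
student=Omar: ✓ → 4
student=Farah: ✗
student=Mira: ✗
student=Noor: ✗
student=Priya: ✗
student=Zane: ✗
student=Lena: ✗
student=Gus: ✗
econ_sum = 2 + 4 = 6

attendance_sum=25, attendance_sum2=8, econ_sum=6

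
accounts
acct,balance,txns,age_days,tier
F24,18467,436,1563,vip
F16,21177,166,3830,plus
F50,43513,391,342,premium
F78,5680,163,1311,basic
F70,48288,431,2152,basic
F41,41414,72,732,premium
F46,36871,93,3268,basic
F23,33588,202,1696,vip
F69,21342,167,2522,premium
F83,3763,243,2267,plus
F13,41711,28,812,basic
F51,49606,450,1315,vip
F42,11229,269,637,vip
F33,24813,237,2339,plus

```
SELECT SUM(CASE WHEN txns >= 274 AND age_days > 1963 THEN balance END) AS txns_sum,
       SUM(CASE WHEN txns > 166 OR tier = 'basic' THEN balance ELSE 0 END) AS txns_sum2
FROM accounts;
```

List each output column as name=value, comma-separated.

txns_sum=48288, txns_sum2=338871

[txns_sum: txns >= 274 AND age_days > 1963]
acct=F24: ✗
acct=F16: ✗
acct=F50: ✗
acct=F78: ✗
acct=F70: ✓ → 48288
acct=F41: ✗
acct=F46: ✗
acct=F23: ✗
acct=F69: ✗
acct=F83: ✗
acct=F13: ✗
acct=F51: ✗
acct=F42: ✗
acct=F33: ✗
txns_sum = 48288
—
[txns_sum2: txns > 166 OR tier = 'basic']
acct=F24: ✓ → 18467
acct=F16: ✗
acct=F50: ✓ → 43513
acct=F78: ✓ → 5680
acct=F70: ✓ → 48288
acct=F41: ✗
acct=F46: ✓ → 36871
acct=F23: ✓ → 33588
acct=F69: ✓ → 21342
acct=F83: ✓ → 3763
acct=F13: ✓ → 41711
acct=F51: ✓ → 49606
acct=F42: ✓ → 11229
acct=F33: ✓ → 24813
txns_sum2 = 18467 + 43513 + 5680 + 48288 + 36871 + 33588 + 21342 + 3763 + 41711 + 49606 + 11229 + 24813 = 338871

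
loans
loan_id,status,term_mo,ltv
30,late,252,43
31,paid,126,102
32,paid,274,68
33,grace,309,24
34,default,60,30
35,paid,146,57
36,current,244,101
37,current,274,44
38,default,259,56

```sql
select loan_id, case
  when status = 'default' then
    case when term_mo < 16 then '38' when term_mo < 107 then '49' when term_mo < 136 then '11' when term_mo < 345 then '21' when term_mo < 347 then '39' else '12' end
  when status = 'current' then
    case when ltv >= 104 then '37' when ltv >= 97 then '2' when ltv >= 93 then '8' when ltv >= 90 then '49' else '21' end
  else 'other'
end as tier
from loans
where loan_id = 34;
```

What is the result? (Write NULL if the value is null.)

loan_id = 34: status=default, term_mo=60, ltv=30.
status='default' → inner[term_mo < 107] → 49

49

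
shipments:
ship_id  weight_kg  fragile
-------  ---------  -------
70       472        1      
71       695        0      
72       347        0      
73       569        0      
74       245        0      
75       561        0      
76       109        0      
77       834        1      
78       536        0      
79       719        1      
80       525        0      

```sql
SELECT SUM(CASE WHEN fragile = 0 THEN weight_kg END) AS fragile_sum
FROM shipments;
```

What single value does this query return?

ship_id=70: ✗
ship_id=71: ✓ → 695
ship_id=72: ✓ → 347
ship_id=73: ✓ → 569
ship_id=74: ✓ → 245
ship_id=75: ✓ → 561
ship_id=76: ✓ → 109
ship_id=77: ✗
ship_id=78: ✓ → 536
ship_id=79: ✗
ship_id=80: ✓ → 525
fragile_sum = 695 + 347 + 569 + 245 + 561 + 109 + 536 + 525 = 3587

3587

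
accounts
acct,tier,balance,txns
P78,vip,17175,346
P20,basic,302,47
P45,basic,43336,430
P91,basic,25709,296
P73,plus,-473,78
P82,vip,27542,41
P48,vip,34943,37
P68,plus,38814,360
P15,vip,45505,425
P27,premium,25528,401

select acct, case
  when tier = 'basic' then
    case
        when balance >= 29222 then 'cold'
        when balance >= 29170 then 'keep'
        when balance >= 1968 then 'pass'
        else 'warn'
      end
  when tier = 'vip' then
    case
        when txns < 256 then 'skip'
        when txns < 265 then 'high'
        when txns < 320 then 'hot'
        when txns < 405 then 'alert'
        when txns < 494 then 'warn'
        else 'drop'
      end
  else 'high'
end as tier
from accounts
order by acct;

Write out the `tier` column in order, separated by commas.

acct=P15: tier='vip' → inner[txns < 494] → warn
acct=P20: tier='basic' → inner[ELSE] → warn
acct=P27: tier='premium' → outer ELSE → high
acct=P45: tier='basic' → inner[balance >= 29222] → cold
acct=P48: tier='vip' → inner[txns < 256] → skip
acct=P68: tier='plus' → outer ELSE → high
acct=P73: tier='plus' → outer ELSE → high
acct=P78: tier='vip' → inner[txns < 405] → alert
acct=P82: tier='vip' → inner[txns < 256] → skip
acct=P91: tier='basic' → inner[balance >= 1968] → pass

warn, warn, high, cold, skip, high, high, alert, skip, pass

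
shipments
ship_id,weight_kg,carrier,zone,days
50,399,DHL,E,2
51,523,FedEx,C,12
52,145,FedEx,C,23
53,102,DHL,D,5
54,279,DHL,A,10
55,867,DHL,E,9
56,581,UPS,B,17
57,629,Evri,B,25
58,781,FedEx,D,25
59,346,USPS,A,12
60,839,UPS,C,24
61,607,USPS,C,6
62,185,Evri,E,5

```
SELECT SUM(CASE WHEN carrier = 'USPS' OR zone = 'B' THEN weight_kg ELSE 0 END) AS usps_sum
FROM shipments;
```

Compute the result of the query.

ship_id=50: ✗
ship_id=51: ✗
ship_id=52: ✗
ship_id=53: ✗
ship_id=54: ✗
ship_id=55: ✗
ship_id=56: ✓ → 581
ship_id=57: ✓ → 629
ship_id=58: ✗
ship_id=59: ✓ → 346
ship_id=60: ✗
ship_id=61: ✓ → 607
ship_id=62: ✗
usps_sum = 581 + 629 + 346 + 607 = 2163

2163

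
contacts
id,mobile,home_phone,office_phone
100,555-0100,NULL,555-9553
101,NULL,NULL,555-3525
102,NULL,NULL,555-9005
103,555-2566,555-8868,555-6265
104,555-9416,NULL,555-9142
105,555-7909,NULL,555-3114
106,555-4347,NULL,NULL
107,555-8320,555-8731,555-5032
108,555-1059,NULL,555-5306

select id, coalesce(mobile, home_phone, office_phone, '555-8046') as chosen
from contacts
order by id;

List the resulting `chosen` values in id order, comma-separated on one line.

id=100: mobile=555-0100 → 555-0100
id=101: mobile=NULL, home_phone=NULL, office_phone=555-3525 → 555-3525
id=102: mobile=NULL, home_phone=NULL, office_phone=555-9005 → 555-9005
id=103: mobile=555-2566 → 555-2566
id=104: mobile=555-9416 → 555-9416
id=105: mobile=555-7909 → 555-7909
id=106: mobile=555-4347 → 555-4347
id=107: mobile=555-8320 → 555-8320
id=108: mobile=555-1059 → 555-1059

555-0100, 555-3525, 555-9005, 555-2566, 555-9416, 555-7909, 555-4347, 555-8320, 555-1059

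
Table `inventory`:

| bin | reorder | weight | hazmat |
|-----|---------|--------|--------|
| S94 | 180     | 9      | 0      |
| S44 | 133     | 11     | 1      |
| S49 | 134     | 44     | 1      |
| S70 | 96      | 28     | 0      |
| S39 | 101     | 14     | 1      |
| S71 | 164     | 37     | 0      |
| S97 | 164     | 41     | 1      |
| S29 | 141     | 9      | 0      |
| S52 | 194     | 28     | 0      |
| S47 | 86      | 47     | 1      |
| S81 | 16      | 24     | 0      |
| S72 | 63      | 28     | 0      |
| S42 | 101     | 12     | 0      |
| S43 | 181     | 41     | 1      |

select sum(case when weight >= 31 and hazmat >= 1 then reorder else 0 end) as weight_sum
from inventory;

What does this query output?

565

bin=S94: ✗
bin=S44: ✗
bin=S49: ✓ → 134
bin=S70: ✗
bin=S39: ✗
bin=S71: ✗
bin=S97: ✓ → 164
bin=S29: ✗
bin=S52: ✗
bin=S47: ✓ → 86
bin=S81: ✗
bin=S72: ✗
bin=S42: ✗
bin=S43: ✓ → 181
weight_sum = 134 + 164 + 86 + 181 = 565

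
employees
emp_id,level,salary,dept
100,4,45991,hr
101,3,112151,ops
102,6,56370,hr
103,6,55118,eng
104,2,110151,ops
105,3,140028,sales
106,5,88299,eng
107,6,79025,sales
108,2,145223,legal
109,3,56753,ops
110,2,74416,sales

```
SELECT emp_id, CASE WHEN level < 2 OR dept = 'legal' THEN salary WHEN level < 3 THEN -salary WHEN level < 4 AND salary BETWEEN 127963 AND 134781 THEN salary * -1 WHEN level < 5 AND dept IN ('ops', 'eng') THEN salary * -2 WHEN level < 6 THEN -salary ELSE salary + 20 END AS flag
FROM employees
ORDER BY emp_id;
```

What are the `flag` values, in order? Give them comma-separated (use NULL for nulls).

emp_id=100: level < 6 → -45991
emp_id=101: level < 5 AND dept IN ('ops', 'eng') → -224302
emp_id=102: ELSE → 56390
emp_id=103: ELSE → 55138
emp_id=104: level < 3 → -110151
emp_id=105: level < 6 → -140028
emp_id=106: level < 6 → -88299
emp_id=107: ELSE → 79045
emp_id=108: level < 2 OR dept = 'legal' → 145223
emp_id=109: level < 5 AND dept IN ('ops', 'eng') → -113506
emp_id=110: level < 3 → -74416

-45991, -224302, 56390, 55138, -110151, -140028, -88299, 79045, 145223, -113506, -74416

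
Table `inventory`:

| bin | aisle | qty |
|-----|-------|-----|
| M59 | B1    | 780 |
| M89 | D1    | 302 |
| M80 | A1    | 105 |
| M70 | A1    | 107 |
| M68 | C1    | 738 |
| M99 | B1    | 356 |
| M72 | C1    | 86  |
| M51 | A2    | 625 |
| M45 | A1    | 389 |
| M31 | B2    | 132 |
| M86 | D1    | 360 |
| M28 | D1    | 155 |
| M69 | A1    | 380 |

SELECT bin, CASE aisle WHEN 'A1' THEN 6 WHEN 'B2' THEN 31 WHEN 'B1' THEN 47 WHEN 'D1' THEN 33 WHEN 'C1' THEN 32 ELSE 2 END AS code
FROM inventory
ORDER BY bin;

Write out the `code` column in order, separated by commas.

bin=M28: aisle='D1' → 33
bin=M31: aisle='B2' → 31
bin=M45: aisle='A1' → 6
bin=M51: ELSE → 2
bin=M59: aisle='B1' → 47
bin=M68: aisle='C1' → 32
bin=M69: aisle='A1' → 6
bin=M70: aisle='A1' → 6
bin=M72: aisle='C1' → 32
bin=M80: aisle='A1' → 6
bin=M86: aisle='D1' → 33
bin=M89: aisle='D1' → 33
bin=M99: aisle='B1' → 47

33, 31, 6, 2, 47, 32, 6, 6, 32, 6, 33, 33, 47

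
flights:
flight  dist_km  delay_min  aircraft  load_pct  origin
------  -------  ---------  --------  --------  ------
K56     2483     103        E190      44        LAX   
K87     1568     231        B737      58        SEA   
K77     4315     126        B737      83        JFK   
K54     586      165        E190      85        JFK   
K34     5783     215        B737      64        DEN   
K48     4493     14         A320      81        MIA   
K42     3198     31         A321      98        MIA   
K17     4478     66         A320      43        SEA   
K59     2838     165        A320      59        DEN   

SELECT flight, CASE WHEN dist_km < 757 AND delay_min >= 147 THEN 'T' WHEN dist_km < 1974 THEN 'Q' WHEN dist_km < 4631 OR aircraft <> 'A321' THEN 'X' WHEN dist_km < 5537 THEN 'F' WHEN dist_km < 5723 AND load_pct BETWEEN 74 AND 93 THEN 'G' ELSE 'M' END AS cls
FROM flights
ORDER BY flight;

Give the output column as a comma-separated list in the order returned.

flight=K17: dist_km < 4631 OR aircraft <> 'A321' → X
flight=K34: dist_km < 4631 OR aircraft <> 'A321' → X
flight=K42: dist_km < 4631 OR aircraft <> 'A321' → X
flight=K48: dist_km < 4631 OR aircraft <> 'A321' → X
flight=K54: dist_km < 757 AND delay_min >= 147 → T
flight=K56: dist_km < 4631 OR aircraft <> 'A321' → X
flight=K59: dist_km < 4631 OR aircraft <> 'A321' → X
flight=K77: dist_km < 4631 OR aircraft <> 'A321' → X
flight=K87: dist_km < 1974 → Q

X, X, X, X, T, X, X, X, Q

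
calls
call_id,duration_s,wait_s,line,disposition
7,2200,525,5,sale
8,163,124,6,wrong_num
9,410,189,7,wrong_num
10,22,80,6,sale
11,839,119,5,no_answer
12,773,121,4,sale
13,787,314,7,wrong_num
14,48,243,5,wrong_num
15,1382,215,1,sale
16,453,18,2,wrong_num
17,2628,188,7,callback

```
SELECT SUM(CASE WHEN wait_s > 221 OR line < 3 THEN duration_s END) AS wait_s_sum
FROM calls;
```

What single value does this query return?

4870

call_id=7: ✓ → 2200
call_id=8: ✗
call_id=9: ✗
call_id=10: ✗
call_id=11: ✗
call_id=12: ✗
call_id=13: ✓ → 787
call_id=14: ✓ → 48
call_id=15: ✓ → 1382
call_id=16: ✓ → 453
call_id=17: ✗
wait_s_sum = 2200 + 787 + 48 + 1382 + 453 = 4870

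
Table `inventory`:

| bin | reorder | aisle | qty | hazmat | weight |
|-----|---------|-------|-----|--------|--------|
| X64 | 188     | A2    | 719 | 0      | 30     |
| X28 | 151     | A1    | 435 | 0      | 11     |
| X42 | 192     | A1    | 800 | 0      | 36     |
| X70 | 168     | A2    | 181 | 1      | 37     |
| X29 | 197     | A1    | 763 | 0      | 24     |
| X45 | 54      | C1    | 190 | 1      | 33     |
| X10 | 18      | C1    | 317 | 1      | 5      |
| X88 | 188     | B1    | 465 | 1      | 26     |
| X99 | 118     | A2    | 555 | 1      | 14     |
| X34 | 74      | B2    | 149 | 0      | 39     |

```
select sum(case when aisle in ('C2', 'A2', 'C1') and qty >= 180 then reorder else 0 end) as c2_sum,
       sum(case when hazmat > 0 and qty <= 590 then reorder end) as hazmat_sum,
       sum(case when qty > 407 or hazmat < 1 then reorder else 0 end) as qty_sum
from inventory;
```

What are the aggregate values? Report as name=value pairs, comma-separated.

[c2_sum: aisle in ('C2', 'A2', 'C1') and qty >= 180]
bin=X64: ✓ → 188
bin=X28: ✗
bin=X42: ✗
bin=X70: ✓ → 168
bin=X29: ✗
bin=X45: ✓ → 54
bin=X10: ✓ → 18
bin=X88: ✗
bin=X99: ✓ → 118
bin=X34: ✗
c2_sum = 188 + 168 + 54 + 18 + 118 = 546
—
[hazmat_sum: hazmat > 0 and qty <= 590]
bin=X64: ✗
bin=X28: ✗
bin=X42: ✗
bin=X70: ✓ → 168
bin=X29: ✗
bin=X45: ✓ → 54
bin=X10: ✓ → 18
bin=X88: ✓ → 188
bin=X99: ✓ → 118
bin=X34: ✗
hazmat_sum = 168 + 54 + 18 + 188 + 118 = 546
—
[qty_sum: qty > 407 or hazmat < 1]
bin=X64: ✓ → 188
bin=X28: ✓ → 151
bin=X42: ✓ → 192
bin=X70: ✗
bin=X29: ✓ → 197
bin=X45: ✗
bin=X10: ✗
bin=X88: ✓ → 188
bin=X99: ✓ → 118
bin=X34: ✓ → 74
qty_sum = 188 + 151 + 192 + 197 + 188 + 118 + 74 = 1108

c2_sum=546, hazmat_sum=546, qty_sum=1108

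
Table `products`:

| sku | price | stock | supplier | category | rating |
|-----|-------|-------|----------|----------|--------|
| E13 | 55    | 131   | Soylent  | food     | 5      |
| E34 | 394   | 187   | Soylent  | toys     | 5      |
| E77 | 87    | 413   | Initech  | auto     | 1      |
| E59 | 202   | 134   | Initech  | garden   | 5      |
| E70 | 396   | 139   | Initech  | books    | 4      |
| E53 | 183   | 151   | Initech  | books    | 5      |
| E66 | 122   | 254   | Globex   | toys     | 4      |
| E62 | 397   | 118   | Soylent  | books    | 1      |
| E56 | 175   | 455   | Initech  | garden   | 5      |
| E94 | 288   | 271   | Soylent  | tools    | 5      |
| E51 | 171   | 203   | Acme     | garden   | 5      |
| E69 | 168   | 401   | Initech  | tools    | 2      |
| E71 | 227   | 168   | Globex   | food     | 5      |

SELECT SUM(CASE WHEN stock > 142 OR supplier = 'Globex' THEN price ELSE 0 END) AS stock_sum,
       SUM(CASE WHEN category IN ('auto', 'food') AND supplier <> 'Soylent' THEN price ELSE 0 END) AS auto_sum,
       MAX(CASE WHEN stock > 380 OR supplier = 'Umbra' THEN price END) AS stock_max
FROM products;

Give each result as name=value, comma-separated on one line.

[stock_sum: stock > 142 OR supplier = 'Globex']
sku=E13: ✗
sku=E34: ✓ → 394
sku=E77: ✓ → 87
sku=E59: ✗
sku=E70: ✗
sku=E53: ✓ → 183
sku=E66: ✓ → 122
sku=E62: ✗
sku=E56: ✓ → 175
sku=E94: ✓ → 288
sku=E51: ✓ → 171
sku=E69: ✓ → 168
sku=E71: ✓ → 227
stock_sum = 394 + 87 + 183 + 122 + 175 + 288 + 171 + 168 + 227 = 1815
—
[auto_sum: category IN ('auto', 'food') AND supplier <> 'Soylent']
sku=E13: ✗
sku=E34: ✗
sku=E77: ✓ → 87
sku=E59: ✗
sku=E70: ✗
sku=E53: ✗
sku=E66: ✗
sku=E62: ✗
sku=E56: ✗
sku=E94: ✗
sku=E51: ✗
sku=E69: ✗
sku=E71: ✓ → 227
auto_sum = 87 + 227 = 314
—
[stock_max: stock > 380 OR supplier = 'Umbra']
sku=E13: ✗
sku=E34: ✗
sku=E77: ✓ → 87
sku=E59: ✗
sku=E70: ✗
sku=E53: ✗
sku=E66: ✗
sku=E62: ✗
sku=E56: ✓ → 175
sku=E94: ✗
sku=E51: ✗
sku=E69: ✓ → 168
sku=E71: ✗
stock_max = MAX(87, 175, 168) = 175

stock_sum=1815, auto_sum=314, stock_max=175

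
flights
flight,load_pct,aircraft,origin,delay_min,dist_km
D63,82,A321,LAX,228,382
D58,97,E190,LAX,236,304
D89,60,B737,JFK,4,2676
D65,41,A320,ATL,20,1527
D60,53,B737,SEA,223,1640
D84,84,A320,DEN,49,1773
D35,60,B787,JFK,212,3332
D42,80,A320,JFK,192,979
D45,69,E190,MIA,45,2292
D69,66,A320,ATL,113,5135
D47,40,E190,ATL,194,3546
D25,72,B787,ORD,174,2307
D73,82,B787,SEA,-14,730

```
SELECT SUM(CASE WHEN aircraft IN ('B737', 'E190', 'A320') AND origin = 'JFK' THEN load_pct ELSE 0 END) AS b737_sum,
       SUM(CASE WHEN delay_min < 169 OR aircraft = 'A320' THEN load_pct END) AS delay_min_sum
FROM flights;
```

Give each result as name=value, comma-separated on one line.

[b737_sum: aircraft IN ('B737', 'E190', 'A320') AND origin = 'JFK']
flight=D63: ✗
flight=D58: ✗
flight=D89: ✓ → 60
flight=D65: ✗
flight=D60: ✗
flight=D84: ✗
flight=D35: ✗
flight=D42: ✓ → 80
flight=D45: ✗
flight=D69: ✗
flight=D47: ✗
flight=D25: ✗
flight=D73: ✗
b737_sum = 60 + 80 = 140
—
[delay_min_sum: delay_min < 169 OR aircraft = 'A320']
flight=D63: ✗
flight=D58: ✗
flight=D89: ✓ → 60
flight=D65: ✓ → 41
flight=D60: ✗
flight=D84: ✓ → 84
flight=D35: ✗
flight=D42: ✓ → 80
flight=D45: ✓ → 69
flight=D69: ✓ → 66
flight=D47: ✗
flight=D25: ✗
flight=D73: ✓ → 82
delay_min_sum = 60 + 41 + 84 + 80 + 69 + 66 + 82 = 482

b737_sum=140, delay_min_sum=482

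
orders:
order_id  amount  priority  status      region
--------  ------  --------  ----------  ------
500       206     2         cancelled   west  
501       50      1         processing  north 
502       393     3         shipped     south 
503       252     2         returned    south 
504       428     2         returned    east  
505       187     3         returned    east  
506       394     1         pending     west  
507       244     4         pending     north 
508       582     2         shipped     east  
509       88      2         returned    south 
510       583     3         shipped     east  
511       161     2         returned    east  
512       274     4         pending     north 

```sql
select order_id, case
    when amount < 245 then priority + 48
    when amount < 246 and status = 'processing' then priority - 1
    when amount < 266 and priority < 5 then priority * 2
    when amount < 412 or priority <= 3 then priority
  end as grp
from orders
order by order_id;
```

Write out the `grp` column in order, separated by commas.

order_id=500: amount < 245 → 50
order_id=501: amount < 245 → 49
order_id=502: amount < 412 or priority <= 3 → 3
order_id=503: amount < 266 and priority < 5 → 4
order_id=504: amount < 412 or priority <= 3 → 2
order_id=505: amount < 245 → 51
order_id=506: amount < 412 or priority <= 3 → 1
order_id=507: amount < 245 → 52
order_id=508: amount < 412 or priority <= 3 → 2
order_id=509: amount < 245 → 50
order_id=510: amount < 412 or priority <= 3 → 3
order_id=511: amount < 245 → 50
order_id=512: amount < 412 or priority <= 3 → 4

50, 49, 3, 4, 2, 51, 1, 52, 2, 50, 3, 50, 4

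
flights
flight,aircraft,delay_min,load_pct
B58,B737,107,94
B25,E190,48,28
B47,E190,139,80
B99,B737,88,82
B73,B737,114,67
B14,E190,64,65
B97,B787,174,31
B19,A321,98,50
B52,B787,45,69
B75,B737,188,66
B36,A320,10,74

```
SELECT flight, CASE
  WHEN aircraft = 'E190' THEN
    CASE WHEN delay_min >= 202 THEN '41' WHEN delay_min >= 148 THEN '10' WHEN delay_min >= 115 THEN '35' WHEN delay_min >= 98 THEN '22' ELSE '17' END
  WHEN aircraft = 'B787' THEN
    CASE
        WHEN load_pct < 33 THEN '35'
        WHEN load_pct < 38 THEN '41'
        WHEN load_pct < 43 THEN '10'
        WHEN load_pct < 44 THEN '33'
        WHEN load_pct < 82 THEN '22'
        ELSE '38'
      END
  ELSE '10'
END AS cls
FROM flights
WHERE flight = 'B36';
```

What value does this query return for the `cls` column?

flight = B36: aircraft=A320, delay_min=10, load_pct=74.
aircraft='A320' → outer ELSE → 10

10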